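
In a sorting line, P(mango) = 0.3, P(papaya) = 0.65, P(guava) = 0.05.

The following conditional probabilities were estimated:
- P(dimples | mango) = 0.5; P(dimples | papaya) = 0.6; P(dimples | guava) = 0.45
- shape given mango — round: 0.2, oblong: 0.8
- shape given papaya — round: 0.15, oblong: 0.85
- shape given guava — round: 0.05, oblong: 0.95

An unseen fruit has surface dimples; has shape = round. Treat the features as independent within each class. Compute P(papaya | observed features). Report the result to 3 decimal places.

mango: 0.3 × 0.5 × 0.2 = 0.03
papaya: 0.65 × 0.6 × 0.15 = 0.0585
guava: 0.05 × 0.45 × 0.05 = 0.001125
P(papaya | x) = 0.0585 / 0.089625 ≈ 0.653

0.653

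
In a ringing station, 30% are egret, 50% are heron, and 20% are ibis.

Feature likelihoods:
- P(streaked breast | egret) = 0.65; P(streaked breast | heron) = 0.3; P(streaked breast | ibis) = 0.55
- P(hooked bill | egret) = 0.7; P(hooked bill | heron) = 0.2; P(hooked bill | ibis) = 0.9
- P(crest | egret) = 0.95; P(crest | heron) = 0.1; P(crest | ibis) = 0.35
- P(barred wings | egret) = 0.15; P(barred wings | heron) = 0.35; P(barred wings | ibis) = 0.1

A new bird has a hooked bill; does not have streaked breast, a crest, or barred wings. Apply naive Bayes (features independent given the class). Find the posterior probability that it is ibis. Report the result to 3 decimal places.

egret: 0.3 × (1−0.65) × 0.7 × (1−0.95) × (1−0.15) = 0.00312375
heron: 0.5 × (1−0.3) × 0.2 × (1−0.1) × (1−0.35) = 0.04095
ibis: 0.2 × (1−0.55) × 0.9 × (1−0.35) × (1−0.1) = 0.047385
P(ibis | x) = 0.047385 / 0.09145875 ≈ 0.518

0.518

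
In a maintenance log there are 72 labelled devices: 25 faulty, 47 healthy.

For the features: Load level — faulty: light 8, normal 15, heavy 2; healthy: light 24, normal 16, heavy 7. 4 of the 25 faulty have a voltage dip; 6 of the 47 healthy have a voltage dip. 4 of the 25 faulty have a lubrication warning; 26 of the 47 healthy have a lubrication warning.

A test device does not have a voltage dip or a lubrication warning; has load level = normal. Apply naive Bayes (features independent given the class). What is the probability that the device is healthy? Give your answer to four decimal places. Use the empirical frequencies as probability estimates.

faulty: (25/72) × (15/25) × (21/25) × (21/25) = 0.147
healthy: (47/72) × (16/47) × (41/47) × (21/47) ≈ 0.0866154
P(healthy | x) = 0.0866154 / 0.2336154 ≈ 0.3708

0.3708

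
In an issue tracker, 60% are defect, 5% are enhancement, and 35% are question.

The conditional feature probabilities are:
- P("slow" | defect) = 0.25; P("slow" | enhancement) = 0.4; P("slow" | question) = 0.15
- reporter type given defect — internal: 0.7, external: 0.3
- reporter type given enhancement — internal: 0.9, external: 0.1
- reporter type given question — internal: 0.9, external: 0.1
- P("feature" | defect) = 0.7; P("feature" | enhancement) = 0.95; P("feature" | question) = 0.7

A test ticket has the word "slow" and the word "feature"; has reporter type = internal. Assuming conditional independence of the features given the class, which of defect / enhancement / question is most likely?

defect: 0.6 × 0.25 × 0.7 × 0.7 = 0.0735
enhancement: 0.05 × 0.4 × 0.9 × 0.95 = 0.0171
question: 0.35 × 0.15 × 0.9 × 0.7 = 0.033075
Highest score → defect.

defect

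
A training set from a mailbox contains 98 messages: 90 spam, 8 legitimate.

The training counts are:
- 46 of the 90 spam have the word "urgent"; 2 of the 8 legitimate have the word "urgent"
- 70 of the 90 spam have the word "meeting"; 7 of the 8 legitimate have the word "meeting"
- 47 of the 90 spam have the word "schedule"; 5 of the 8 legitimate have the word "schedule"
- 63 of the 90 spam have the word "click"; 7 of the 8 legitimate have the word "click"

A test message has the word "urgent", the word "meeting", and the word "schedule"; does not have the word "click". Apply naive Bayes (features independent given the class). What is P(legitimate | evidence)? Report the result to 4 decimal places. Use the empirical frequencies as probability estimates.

0.0238

spam: (90/98) × (46/90) × (70/90) × (47/90) × (27/90) ≈ 0.0571958
legitimate: (8/98) × (2/8) × (7/8) × (5/8) × (1/8) ≈ 0.00139509
P(legitimate | x) = 0.00139509 / 0.05859089 ≈ 0.0238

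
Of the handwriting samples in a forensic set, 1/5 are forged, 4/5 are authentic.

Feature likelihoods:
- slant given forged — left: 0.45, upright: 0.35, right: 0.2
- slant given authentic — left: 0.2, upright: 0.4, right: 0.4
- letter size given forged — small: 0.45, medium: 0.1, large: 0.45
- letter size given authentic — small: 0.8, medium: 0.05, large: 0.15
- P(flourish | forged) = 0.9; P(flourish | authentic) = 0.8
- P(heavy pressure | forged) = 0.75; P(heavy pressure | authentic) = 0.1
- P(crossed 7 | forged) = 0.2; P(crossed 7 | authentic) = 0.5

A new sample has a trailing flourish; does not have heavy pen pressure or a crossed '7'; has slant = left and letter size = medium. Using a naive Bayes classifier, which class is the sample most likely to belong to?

authentic

forged: 0.2 × 0.45 × 0.1 × 0.9 × (1−0.75) × (1−0.2) = 0.00162
authentic: 0.8 × 0.2 × 0.05 × 0.8 × (1−0.1) × (1−0.5) = 0.00288
Highest score → authentic.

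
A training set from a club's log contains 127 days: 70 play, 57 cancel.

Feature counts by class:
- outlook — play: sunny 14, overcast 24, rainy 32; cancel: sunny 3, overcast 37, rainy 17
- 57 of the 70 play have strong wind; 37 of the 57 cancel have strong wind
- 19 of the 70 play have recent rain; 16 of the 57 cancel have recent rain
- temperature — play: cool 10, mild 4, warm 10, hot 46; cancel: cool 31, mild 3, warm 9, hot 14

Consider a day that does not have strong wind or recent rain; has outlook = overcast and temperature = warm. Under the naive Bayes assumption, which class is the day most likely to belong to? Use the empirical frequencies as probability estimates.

cancel

play: (70/127) × (24/70) × (13/70) × (51/70) × (10/70) ≈ 0.00365281
cancel: (57/127) × (37/57) × (20/57) × (41/57) × (9/57) ≈ 0.0116099
Highest score → cancel.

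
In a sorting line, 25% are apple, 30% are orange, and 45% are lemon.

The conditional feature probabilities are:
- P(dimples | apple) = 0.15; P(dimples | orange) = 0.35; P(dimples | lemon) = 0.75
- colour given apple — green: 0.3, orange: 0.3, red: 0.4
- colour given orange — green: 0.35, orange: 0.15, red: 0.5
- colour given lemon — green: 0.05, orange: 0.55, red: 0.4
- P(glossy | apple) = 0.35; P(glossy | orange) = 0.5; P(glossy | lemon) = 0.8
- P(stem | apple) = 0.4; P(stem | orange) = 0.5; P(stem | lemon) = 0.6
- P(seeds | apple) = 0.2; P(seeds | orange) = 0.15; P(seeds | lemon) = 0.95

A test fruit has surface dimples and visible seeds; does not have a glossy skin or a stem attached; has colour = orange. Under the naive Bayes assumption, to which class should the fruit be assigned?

apple: 0.25 × 0.15 × 0.3 × (1−0.35) × (1−0.4) × 0.2 = 0.0008775
orange: 0.3 × 0.35 × 0.15 × (1−0.5) × (1−0.5) × 0.15 = 0.000590625
lemon: 0.45 × 0.75 × 0.55 × (1−0.8) × (1−0.6) × 0.95 = 0.0141075
Highest score → lemon.

lemon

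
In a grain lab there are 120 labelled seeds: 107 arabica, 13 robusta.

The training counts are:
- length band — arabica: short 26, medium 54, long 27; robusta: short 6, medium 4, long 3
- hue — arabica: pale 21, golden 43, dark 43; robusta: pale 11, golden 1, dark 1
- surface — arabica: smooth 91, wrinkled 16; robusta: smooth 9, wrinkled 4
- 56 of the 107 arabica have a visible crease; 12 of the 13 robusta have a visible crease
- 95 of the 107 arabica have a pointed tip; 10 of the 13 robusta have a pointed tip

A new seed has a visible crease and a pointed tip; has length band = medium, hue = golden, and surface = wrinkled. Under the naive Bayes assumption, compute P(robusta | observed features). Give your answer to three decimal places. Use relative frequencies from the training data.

arabica: (107/120) × (54/107) × (43/107) × (16/107) × (56/107) × (95/107) ≈ 0.0125654
robusta: (13/120) × (4/13) × (1/13) × (4/13) × (12/13) × (10/13) ≈ 0.000560204
P(robusta | x) = 0.000560204 / 0.013125604 ≈ 0.043

0.043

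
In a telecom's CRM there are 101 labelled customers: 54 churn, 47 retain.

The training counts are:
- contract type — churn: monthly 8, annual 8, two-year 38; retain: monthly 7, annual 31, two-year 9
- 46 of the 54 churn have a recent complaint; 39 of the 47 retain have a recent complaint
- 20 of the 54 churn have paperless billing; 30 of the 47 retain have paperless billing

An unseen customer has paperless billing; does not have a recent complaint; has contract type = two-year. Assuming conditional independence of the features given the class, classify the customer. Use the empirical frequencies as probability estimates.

churn

churn: (54/101) × (38/54) × (8/54) × (20/54) ≈ 0.020644
retain: (47/101) × (9/47) × (8/47) × (30/47) ≈ 0.00968137
Highest score → churn.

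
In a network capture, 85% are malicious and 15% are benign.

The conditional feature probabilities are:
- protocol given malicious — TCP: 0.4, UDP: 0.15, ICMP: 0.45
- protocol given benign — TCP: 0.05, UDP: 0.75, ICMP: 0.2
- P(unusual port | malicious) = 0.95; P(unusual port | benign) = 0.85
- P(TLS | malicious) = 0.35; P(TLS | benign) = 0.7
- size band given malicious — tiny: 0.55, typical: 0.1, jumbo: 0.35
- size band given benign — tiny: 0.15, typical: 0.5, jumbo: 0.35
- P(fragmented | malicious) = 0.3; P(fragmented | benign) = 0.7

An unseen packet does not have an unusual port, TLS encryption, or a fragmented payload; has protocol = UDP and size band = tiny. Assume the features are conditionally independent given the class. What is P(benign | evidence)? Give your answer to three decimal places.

0.125

malicious: 0.85 × 0.15 × (1−0.95) × (1−0.35) × 0.55 × (1−0.3) = 0.00159534375
benign: 0.15 × 0.75 × (1−0.85) × (1−0.7) × 0.15 × (1−0.7) = 0.0002278125
P(benign | x) = 0.0002278125 / 0.00182315625 ≈ 0.125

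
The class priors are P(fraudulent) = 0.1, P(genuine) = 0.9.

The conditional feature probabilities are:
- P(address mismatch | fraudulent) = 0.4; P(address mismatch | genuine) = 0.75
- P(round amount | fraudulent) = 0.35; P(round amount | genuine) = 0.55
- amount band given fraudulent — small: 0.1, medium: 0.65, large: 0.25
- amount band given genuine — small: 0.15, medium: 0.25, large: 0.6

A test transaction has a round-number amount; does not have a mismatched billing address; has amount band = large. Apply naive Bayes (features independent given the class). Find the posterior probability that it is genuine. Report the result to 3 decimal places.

fraudulent: 0.1 × (1−0.4) × 0.35 × 0.25 = 0.00525
genuine: 0.9 × (1−0.75) × 0.55 × 0.6 = 0.07425
P(genuine | x) = 0.07425 / 0.0795 ≈ 0.934

0.934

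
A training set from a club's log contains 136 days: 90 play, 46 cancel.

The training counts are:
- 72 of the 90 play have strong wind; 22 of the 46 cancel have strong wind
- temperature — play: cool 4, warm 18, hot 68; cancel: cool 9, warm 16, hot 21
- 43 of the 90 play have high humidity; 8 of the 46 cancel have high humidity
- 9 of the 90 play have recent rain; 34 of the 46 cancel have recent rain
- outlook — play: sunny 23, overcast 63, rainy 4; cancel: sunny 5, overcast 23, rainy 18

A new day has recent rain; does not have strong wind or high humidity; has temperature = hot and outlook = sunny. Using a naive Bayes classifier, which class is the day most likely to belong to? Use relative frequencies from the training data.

play: (90/136) × (18/90) × (68/90) × (47/90) × (9/90) × (23/90) ≈ 0.00133457
cancel: (46/136) × (24/46) × (21/46) × (38/46) × (34/46) × (5/46) ≈ 0.00534679
Highest score → cancel.

cancel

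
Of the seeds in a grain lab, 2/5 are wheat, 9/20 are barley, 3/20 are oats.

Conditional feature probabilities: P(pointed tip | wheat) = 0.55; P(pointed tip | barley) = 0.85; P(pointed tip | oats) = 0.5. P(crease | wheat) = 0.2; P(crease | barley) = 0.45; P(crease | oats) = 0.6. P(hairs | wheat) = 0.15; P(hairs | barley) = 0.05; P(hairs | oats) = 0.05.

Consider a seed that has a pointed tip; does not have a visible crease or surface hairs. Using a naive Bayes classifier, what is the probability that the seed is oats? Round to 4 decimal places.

wheat: 0.4 × 0.55 × (1−0.2) × (1−0.15) = 0.1496
barley: 0.45 × 0.85 × (1−0.45) × (1−0.05) = 0.19985625
oats: 0.15 × 0.5 × (1−0.6) × (1−0.05) = 0.0285
P(oats | x) = 0.0285 / 0.37795625 ≈ 0.0754

0.0754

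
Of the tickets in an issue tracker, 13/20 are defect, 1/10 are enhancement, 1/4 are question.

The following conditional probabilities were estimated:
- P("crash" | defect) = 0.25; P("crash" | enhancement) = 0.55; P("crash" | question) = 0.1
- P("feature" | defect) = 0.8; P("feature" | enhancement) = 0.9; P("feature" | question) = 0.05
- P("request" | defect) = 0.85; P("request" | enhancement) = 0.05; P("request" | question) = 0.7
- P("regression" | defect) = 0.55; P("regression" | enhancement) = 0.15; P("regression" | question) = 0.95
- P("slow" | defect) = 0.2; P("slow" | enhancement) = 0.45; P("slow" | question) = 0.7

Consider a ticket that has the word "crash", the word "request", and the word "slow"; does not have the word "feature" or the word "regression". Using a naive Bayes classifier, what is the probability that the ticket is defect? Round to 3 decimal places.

0.783

defect: 0.65 × 0.25 × (1−0.8) × 0.85 × (1−0.55) × 0.2 = 0.00248625
enhancement: 0.1 × 0.55 × (1−0.9) × 0.05 × (1−0.15) × 0.45 = 0.0001051875
question: 0.25 × 0.1 × (1−0.05) × 0.7 × (1−0.95) × 0.7 = 0.000581875
P(defect | x) = 0.00248625 / 0.0031733125 ≈ 0.783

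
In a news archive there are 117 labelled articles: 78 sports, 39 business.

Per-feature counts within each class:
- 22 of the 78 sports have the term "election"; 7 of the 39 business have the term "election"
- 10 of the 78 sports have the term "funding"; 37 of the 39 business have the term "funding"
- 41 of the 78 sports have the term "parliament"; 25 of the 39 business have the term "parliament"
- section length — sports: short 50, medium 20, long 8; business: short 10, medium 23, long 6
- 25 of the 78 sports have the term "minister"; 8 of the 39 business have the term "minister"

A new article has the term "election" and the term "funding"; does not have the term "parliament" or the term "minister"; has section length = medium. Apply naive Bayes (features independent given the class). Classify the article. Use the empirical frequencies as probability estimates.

sports: (78/117) × (22/78) × (10/78) × (37/78) × (20/78) × (53/78) ≈ 0.00199235
business: (39/117) × (7/39) × (37/39) × (14/39) × (23/39) × (31/39) ≈ 0.00955153
Highest score → business.

business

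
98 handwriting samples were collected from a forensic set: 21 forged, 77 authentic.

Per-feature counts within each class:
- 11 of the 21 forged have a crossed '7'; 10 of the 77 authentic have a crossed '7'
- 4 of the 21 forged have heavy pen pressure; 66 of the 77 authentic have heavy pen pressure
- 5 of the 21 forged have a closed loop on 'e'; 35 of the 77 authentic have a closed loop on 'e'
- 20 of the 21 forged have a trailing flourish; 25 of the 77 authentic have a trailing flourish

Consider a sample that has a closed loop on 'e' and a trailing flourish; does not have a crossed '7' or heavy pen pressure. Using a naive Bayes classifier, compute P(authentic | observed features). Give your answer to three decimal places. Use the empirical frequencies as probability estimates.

forged: (21/98) × (10/21) × (17/21) × (5/21) × (20/21) ≈ 0.0187312
authentic: (77/98) × (67/77) × (11/77) × (35/77) × (25/77) ≈ 0.0144138
P(authentic | x) = 0.0144138 / 0.033145 ≈ 0.435

0.435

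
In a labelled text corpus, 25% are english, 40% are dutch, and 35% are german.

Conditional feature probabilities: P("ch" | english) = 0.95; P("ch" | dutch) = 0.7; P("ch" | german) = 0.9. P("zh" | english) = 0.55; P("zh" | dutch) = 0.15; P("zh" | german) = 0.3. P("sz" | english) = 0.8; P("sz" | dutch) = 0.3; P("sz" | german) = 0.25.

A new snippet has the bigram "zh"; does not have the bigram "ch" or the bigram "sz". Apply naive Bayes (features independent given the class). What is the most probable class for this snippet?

english: 0.25 × (1−0.95) × 0.55 × (1−0.8) = 0.001375
dutch: 0.4 × (1−0.7) × 0.15 × (1−0.3) = 0.0126
german: 0.35 × (1−0.9) × 0.3 × (1−0.25) = 0.007875
Highest score → dutch.

dutch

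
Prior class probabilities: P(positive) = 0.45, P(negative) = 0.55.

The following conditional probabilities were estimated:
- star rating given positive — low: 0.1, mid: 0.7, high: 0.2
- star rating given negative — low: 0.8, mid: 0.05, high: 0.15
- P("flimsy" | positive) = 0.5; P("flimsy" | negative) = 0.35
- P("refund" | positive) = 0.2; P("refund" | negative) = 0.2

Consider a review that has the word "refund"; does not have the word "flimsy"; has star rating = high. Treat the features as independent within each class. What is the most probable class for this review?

negative

positive: 0.45 × 0.2 × (1−0.5) × 0.2 = 0.009
negative: 0.55 × 0.15 × (1−0.35) × 0.2 = 0.010725
Highest score → negative.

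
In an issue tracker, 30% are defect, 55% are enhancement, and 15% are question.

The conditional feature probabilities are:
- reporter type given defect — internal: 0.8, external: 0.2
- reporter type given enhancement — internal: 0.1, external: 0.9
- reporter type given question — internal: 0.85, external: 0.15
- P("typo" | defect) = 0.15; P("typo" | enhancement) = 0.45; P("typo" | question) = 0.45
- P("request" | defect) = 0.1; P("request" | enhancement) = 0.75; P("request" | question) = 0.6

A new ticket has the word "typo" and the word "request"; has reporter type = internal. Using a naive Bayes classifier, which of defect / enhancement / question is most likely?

defect: 0.3 × 0.8 × 0.15 × 0.1 = 0.0036
enhancement: 0.55 × 0.1 × 0.45 × 0.75 = 0.0185625
question: 0.15 × 0.85 × 0.45 × 0.6 = 0.034425
Highest score → question.

question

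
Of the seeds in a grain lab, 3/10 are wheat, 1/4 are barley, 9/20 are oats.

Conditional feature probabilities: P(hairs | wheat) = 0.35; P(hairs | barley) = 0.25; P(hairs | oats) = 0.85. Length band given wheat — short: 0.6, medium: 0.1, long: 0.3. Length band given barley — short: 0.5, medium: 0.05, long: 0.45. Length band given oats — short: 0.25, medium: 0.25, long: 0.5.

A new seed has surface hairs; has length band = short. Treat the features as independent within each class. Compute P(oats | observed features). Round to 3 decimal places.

0.504

wheat: 0.3 × 0.35 × 0.6 = 0.063
barley: 0.25 × 0.25 × 0.5 = 0.03125
oats: 0.45 × 0.85 × 0.25 = 0.095625
P(oats | x) = 0.095625 / 0.189875 ≈ 0.504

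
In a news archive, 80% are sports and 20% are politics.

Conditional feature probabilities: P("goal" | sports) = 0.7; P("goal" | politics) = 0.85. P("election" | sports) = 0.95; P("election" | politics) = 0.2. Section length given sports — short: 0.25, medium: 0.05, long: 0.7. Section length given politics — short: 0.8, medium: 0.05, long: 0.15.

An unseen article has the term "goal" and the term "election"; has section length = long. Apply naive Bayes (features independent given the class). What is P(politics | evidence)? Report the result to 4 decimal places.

0.0135

sports: 0.8 × 0.7 × 0.95 × 0.7 = 0.3724
politics: 0.2 × 0.85 × 0.2 × 0.15 = 0.0051
P(politics | x) = 0.0051 / 0.3775 ≈ 0.0135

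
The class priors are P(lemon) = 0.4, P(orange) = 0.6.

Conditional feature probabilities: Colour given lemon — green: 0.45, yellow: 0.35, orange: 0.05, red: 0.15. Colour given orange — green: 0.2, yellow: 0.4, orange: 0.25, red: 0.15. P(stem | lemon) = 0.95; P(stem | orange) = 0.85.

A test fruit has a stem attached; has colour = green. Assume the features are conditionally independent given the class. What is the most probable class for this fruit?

lemon

lemon: 0.4 × 0.45 × 0.95 = 0.171
orange: 0.6 × 0.2 × 0.85 = 0.102
Highest score → lemon.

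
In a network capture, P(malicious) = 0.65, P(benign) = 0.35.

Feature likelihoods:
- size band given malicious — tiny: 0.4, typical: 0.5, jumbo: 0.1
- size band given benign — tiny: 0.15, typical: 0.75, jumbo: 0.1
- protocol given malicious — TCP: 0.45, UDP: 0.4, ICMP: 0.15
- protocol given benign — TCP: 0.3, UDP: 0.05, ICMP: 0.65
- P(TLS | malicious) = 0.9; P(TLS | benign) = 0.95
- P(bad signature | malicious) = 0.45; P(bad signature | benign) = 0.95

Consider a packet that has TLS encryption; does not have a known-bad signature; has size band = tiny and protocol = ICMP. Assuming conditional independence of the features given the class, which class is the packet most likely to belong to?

malicious: 0.65 × 0.4 × 0.15 × 0.9 × (1−0.45) = 0.019305
benign: 0.35 × 0.15 × 0.65 × 0.95 × (1−0.95) = 0.0016209375
Highest score → malicious.

malicious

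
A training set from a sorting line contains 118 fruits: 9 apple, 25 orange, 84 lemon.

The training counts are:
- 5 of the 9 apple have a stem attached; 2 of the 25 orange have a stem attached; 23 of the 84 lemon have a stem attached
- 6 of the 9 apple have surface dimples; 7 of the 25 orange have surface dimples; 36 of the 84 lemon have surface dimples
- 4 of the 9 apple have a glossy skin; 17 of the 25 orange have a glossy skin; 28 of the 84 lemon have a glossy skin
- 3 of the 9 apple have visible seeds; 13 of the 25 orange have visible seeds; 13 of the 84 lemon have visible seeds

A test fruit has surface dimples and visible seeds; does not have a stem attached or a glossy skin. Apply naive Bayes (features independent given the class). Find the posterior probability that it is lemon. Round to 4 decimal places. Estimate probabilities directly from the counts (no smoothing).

apple: (9/118) × (4/9) × (6/9) × (5/9) × (3/9) ≈ 0.00418498
orange: (25/118) × (23/25) × (7/25) × (8/25) × (13/25) ≈ 0.00908149
lemon: (84/118) × (61/84) × (36/84) × (56/84) × (13/84) ≈ 0.0228583
P(lemon | x) = 0.0228583 / 0.03612477 ≈ 0.6328

0.6328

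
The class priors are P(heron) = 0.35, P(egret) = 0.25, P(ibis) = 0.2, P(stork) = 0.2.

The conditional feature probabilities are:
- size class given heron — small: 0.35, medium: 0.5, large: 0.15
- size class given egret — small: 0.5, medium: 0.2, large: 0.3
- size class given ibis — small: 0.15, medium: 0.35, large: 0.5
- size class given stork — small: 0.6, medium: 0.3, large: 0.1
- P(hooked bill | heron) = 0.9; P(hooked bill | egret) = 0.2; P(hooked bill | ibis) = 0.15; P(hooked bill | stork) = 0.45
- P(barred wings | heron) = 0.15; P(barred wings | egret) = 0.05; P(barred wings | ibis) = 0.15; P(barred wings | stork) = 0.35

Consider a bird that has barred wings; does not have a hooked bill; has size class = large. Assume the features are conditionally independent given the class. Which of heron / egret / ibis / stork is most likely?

ibis

heron: 0.35 × 0.15 × (1−0.9) × 0.15 = 0.0007875
egret: 0.25 × 0.3 × (1−0.2) × 0.05 = 0.003
ibis: 0.2 × 0.5 × (1−0.15) × 0.15 = 0.01275
stork: 0.2 × 0.1 × (1−0.45) × 0.35 = 0.00385
Highest score → ibis.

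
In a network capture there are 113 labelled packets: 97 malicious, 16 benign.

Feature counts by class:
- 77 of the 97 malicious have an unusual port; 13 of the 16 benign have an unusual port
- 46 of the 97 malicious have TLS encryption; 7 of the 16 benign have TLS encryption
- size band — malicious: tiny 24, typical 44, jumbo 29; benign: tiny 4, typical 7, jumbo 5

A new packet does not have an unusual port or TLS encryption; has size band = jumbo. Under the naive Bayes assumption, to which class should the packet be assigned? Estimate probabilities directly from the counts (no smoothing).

malicious

malicious: (97/113) × (20/97) × (51/97) × (29/97) ≈ 0.0278212
benign: (16/113) × (3/16) × (9/16) × (5/16) ≈ 0.00466676
Highest score → malicious.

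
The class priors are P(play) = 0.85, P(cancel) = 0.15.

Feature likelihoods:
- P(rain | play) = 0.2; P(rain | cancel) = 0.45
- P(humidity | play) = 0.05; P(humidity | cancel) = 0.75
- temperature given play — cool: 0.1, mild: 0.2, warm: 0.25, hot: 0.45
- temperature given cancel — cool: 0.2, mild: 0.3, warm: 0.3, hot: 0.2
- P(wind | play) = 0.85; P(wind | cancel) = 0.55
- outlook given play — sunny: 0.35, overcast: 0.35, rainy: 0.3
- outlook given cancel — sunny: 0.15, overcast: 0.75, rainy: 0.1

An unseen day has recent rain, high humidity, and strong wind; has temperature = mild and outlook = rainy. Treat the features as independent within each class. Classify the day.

cancel

play: 0.85 × 0.2 × 0.05 × 0.2 × 0.85 × 0.3 = 0.0004335
cancel: 0.15 × 0.45 × 0.75 × 0.3 × 0.55 × 0.1 = 0.0008353125
Highest score → cancel.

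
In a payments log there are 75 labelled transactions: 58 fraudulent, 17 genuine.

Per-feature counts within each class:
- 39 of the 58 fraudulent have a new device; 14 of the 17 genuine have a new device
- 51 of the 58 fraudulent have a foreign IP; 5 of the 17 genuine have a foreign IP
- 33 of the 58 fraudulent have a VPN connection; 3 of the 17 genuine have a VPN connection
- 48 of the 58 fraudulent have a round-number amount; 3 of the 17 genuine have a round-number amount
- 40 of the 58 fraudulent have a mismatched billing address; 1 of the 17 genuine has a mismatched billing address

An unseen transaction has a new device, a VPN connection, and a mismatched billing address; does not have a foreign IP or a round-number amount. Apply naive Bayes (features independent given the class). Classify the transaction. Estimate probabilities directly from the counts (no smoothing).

fraudulent: (58/75) × (39/58) × (7/58) × (33/58) × (10/58) × (40/58) ≈ 0.00424584
genuine: (17/75) × (14/17) × (12/17) × (3/17) × (14/17) × (1/17) ≈ 0.00112642
Highest score → fraudulent.

fraudulent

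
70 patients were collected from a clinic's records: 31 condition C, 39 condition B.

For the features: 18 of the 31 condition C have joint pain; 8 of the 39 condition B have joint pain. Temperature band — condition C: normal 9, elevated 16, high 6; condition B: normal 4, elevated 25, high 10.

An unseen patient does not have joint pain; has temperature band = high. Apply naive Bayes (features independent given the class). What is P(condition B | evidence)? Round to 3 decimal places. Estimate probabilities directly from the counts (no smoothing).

condition C: (31/70) × (13/31) × (6/31) ≈ 0.0359447
condition B: (39/70) × (31/39) × (10/39) ≈ 0.113553
P(condition B | x) = 0.113553 / 0.1494977 ≈ 0.760

0.760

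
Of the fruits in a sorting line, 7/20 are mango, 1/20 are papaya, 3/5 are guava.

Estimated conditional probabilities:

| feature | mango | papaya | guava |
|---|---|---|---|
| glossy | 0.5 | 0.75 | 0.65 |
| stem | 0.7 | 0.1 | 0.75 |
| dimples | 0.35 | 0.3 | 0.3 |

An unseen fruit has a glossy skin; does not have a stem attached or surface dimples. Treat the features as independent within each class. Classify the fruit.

mango: 0.35 × 0.5 × (1−0.7) × (1−0.35) = 0.034125
papaya: 0.05 × 0.75 × (1−0.1) × (1−0.3) = 0.023625
guava: 0.6 × 0.65 × (1−0.75) × (1−0.3) = 0.06825
Highest score → guava.

guava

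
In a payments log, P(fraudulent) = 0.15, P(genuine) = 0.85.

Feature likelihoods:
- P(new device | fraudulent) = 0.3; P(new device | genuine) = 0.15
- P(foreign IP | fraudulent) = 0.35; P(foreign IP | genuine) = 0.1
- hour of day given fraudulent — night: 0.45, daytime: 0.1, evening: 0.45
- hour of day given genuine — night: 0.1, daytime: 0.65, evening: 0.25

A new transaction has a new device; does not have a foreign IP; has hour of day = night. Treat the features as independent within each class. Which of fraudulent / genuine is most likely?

fraudulent

fraudulent: 0.15 × 0.3 × (1−0.35) × 0.45 = 0.0131625
genuine: 0.85 × 0.15 × (1−0.1) × 0.1 = 0.011475
Highest score → fraudulent.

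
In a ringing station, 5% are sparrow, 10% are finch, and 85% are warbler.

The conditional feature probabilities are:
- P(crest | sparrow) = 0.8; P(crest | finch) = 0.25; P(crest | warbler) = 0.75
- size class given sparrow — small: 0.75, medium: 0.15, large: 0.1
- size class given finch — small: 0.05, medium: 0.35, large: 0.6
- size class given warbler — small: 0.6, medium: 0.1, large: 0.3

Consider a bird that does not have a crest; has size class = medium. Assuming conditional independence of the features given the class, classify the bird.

finch

sparrow: 0.05 × (1−0.8) × 0.15 = 0.0015
finch: 0.1 × (1−0.25) × 0.35 = 0.02625
warbler: 0.85 × (1−0.75) × 0.1 = 0.02125
Highest score → finch.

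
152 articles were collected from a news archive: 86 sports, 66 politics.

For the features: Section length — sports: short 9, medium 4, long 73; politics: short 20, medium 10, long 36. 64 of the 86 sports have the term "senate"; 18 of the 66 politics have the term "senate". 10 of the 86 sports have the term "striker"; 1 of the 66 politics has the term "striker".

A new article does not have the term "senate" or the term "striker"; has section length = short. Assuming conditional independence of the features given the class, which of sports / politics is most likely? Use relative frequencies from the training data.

politics

sports: (86/152) × (9/86) × (22/86) × (76/86) ≈ 0.0133856
politics: (66/152) × (20/66) × (48/66) × (65/66) ≈ 0.0942439
Highest score → politics.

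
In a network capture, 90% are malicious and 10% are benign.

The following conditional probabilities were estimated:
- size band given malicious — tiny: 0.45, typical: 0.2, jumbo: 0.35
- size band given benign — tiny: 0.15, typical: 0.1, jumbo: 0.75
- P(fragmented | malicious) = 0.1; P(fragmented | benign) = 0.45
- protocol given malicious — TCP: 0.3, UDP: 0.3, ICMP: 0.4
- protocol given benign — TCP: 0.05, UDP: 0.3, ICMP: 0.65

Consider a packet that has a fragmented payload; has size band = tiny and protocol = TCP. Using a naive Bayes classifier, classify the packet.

malicious: 0.9 × 0.45 × 0.1 × 0.3 = 0.01215
benign: 0.1 × 0.15 × 0.45 × 0.05 = 0.0003375
Highest score → malicious.

malicious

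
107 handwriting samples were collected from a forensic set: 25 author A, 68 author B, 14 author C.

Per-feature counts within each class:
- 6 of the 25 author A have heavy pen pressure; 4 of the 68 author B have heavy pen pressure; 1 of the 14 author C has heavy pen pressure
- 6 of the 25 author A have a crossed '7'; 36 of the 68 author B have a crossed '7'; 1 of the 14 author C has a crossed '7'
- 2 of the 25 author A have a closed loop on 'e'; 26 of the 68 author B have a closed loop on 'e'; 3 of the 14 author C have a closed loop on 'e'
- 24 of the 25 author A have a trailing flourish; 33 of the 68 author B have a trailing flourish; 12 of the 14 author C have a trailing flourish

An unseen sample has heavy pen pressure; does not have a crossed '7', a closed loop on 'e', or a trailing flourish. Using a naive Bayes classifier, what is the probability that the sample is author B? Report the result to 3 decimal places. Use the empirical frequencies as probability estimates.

0.687

author A: (25/107) × (6/25) × (19/25) × (23/25) × (1/25) ≈ 0.0015683
author B: (68/107) × (4/68) × (32/68) × (42/68) × (35/68) ≈ 0.00559264
author C: (14/107) × (1/14) × (13/14) × (11/14) × (2/14) ≈ 0.000974088
P(author B | x) = 0.00559264 / 0.008135028 ≈ 0.687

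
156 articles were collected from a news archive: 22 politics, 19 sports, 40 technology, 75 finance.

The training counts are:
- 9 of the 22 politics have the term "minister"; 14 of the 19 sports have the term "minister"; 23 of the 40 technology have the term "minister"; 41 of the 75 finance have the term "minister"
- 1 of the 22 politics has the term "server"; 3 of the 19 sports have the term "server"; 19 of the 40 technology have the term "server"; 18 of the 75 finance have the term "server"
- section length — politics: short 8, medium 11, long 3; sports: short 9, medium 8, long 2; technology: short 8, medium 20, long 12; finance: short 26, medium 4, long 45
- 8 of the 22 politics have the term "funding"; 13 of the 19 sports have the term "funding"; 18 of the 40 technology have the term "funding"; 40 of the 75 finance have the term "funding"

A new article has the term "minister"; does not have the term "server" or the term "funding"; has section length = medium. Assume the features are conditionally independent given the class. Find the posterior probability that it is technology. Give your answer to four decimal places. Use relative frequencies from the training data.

politics: (22/156) × (9/22) × (21/22) × (11/22) × (14/22) ≈ 0.0175223
sports: (19/156) × (14/19) × (16/19) × (8/19) × (6/19) ≈ 0.0100486
technology: (40/156) × (23/40) × (21/40) × (20/40) × (22/40) ≈ 0.0212861
finance: (75/156) × (41/75) × (57/75) × (4/75) × (35/75) ≈ 0.0049714
P(technology | x) = 0.0212861 / 0.0538284 ≈ 0.3954

0.3954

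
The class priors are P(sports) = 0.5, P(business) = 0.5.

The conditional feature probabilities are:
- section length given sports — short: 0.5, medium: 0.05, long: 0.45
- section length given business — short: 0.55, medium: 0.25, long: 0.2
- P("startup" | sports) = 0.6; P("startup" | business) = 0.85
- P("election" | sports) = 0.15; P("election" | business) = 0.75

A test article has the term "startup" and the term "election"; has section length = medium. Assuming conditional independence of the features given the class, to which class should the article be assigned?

business

sports: 0.5 × 0.05 × 0.6 × 0.15 = 0.00225
business: 0.5 × 0.25 × 0.85 × 0.75 = 0.0796875
Highest score → business.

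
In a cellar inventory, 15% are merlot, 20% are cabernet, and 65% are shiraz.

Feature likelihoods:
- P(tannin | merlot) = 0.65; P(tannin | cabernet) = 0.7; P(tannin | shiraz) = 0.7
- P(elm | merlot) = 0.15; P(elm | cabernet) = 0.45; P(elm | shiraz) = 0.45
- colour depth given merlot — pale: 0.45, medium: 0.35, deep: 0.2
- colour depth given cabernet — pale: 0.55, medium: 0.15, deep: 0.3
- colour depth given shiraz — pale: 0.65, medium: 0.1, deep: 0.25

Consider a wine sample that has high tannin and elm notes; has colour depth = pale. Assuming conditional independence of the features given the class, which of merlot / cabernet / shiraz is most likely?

shiraz

merlot: 0.15 × 0.65 × 0.15 × 0.45 = 0.00658125
cabernet: 0.2 × 0.7 × 0.45 × 0.55 = 0.03465
shiraz: 0.65 × 0.7 × 0.45 × 0.65 = 0.1330875
Highest score → shiraz.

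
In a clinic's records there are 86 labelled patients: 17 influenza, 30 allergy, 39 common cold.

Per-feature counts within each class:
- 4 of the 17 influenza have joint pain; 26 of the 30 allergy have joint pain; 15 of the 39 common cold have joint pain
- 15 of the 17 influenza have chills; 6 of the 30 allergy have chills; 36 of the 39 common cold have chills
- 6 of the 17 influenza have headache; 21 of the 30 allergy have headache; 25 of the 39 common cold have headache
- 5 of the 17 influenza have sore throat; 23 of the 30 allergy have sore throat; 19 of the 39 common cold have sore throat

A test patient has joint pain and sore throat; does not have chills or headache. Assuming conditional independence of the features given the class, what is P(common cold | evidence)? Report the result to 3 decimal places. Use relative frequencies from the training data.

0.040

influenza: (17/86) × (4/17) × (2/17) × (11/17) × (5/17) ≈ 0.00104138
allergy: (30/86) × (26/30) × (24/30) × (9/30) × (23/30) ≈ 0.0556279
common cold: (39/86) × (15/39) × (3/39) × (14/39) × (19/39) ≈ 0.0023464
P(common cold | x) = 0.0023464 / 0.05901568 ≈ 0.040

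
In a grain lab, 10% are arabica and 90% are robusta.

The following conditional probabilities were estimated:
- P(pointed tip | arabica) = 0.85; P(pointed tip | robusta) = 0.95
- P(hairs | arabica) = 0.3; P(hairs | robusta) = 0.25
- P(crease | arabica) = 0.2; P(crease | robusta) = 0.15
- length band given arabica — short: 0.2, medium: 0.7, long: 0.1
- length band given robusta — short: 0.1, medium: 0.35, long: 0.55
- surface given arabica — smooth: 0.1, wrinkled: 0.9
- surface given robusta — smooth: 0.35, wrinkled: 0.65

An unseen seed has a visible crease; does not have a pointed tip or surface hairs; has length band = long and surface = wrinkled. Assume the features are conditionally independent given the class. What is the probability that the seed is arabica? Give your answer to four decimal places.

arabica: 0.1 × (1−0.85) × (1−0.3) × 0.2 × 0.1 × 0.9 = 0.000189
robusta: 0.9 × (1−0.95) × (1−0.25) × 0.15 × 0.55 × 0.65 = 0.00180984375
P(arabica | x) = 0.000189 / 0.00199884375 ≈ 0.0946

0.0946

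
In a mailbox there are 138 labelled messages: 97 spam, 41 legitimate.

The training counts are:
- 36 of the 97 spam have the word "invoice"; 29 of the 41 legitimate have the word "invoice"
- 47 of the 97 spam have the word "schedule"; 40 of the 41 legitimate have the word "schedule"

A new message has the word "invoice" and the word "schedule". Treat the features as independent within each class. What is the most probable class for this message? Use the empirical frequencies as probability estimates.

legitimate

spam: (97/138) × (36/97) × (47/97) ≈ 0.126401
legitimate: (41/138) × (29/41) × (40/41) ≈ 0.205019
Highest score → legitimate.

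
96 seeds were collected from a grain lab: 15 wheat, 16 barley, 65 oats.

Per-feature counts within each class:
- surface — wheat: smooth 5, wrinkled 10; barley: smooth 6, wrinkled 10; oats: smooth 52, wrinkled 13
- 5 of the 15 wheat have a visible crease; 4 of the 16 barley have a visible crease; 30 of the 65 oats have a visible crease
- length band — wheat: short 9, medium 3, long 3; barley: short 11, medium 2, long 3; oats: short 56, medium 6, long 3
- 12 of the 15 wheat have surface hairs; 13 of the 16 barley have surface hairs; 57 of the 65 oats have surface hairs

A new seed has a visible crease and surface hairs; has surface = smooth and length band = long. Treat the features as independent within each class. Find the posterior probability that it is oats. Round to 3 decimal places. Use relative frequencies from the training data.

0.662

wheat: (15/96) × (5/15) × (5/15) × (3/15) × (12/15) ≈ 0.00277778
barley: (16/96) × (6/16) × (4/16) × (3/16) × (13/16) = 0.00238037109375
oats: (65/96) × (52/65) × (30/65) × (3/65) × (57/65) ≈ 0.0101183
P(oats | x) = 0.0101183 / 0.01527645109375 ≈ 0.662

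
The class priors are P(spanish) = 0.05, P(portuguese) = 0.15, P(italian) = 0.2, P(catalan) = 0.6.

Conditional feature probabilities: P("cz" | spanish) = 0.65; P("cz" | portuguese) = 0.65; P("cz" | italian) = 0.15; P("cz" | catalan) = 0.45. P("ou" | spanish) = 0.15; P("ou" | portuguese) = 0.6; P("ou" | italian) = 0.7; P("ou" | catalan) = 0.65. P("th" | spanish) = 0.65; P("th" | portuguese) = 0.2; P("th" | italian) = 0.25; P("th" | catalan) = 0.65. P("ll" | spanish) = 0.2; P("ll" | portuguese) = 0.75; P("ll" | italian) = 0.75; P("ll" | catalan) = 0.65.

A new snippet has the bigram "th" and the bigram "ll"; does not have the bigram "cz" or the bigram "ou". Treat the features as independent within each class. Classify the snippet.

spanish: 0.05 × (1−0.65) × (1−0.15) × 0.65 × 0.2 = 0.00193375
portuguese: 0.15 × (1−0.65) × (1−0.6) × 0.2 × 0.75 = 0.00315
italian: 0.2 × (1−0.15) × (1−0.7) × 0.25 × 0.75 = 0.0095625
catalan: 0.6 × (1−0.45) × (1−0.65) × 0.65 × 0.65 = 0.04879875
Highest score → catalan.

catalan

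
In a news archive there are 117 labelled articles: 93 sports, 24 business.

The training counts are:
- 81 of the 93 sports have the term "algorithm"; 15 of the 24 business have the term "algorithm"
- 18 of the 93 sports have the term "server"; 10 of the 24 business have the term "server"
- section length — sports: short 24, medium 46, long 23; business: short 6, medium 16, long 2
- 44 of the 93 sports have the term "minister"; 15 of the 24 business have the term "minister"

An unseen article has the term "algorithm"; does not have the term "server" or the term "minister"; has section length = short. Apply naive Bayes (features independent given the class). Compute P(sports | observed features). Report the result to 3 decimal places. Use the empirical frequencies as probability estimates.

sports: (93/117) × (81/93) × (75/93) × (24/93) × (49/93) ≈ 0.0759135
business: (24/117) × (15/24) × (14/24) × (6/24) × (9/24) ≈ 0.00701122
P(sports | x) = 0.0759135 / 0.08292472 ≈ 0.915

0.915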